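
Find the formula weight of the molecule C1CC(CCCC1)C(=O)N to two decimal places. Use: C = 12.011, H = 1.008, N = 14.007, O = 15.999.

Molecular formula: C8H15NO.
M = 8×12.011 + 15×1.008 + 1×14.007 + 1×15.999 = 141.21 g/mol.

141.21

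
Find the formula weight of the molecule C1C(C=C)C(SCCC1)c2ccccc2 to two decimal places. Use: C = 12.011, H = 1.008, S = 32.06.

Molecular formula: C14H18S.
M = 14×12.011 + 18×1.008 + 1×32.06 = 218.36 g/mol.

218.36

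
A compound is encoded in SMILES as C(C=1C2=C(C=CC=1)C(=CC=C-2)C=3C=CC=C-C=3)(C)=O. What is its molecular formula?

Heavy atoms from the SMILES: 18 C, 1 O.
Implicit hydrogens by atom environment:
  11 × C (aromatic): 1 H each → 11
  5 × C (aromatic): no H
  1 × C: 3 H
  1 × C: no H
  1 × O: no H
  Total hydrogens = 14.
Molecular formula: C18H14O

C18H14O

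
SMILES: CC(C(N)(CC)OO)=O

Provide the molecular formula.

C5H11NO3

Heavy atoms from the SMILES: 5 C, 1 N, 3 O.
Implicit hydrogens by atom environment:
  2 × C: 3 H each → 6
  2 × C: no H
  2 × O: no H
  1 × C: 2 H
  1 × N: 2 H
  1 × O: 1 H
  Total hydrogens = 11.
Molecular formula: C5H11NO3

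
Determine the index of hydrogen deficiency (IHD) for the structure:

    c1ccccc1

Molecular formula from the SMILES: C6H6.
DoU = (2C + 2 + N − H − X)/2 = (2·6 + 2 + 0 − 6 − 0)/2 = 8/2 = 4.
(Structurally: 1 ring(s) + 3 π bond(s) = 4.)

4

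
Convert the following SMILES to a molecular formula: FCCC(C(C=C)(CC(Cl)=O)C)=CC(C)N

Heavy atoms from the SMILES: 12 C, 1 Cl, 1 F, 1 N, 1 O.
Implicit hydrogens by atom environment:
  4 × C: 2 H each → 8
  3 × C: 1 H each → 3
  3 × C: no H
  2 × C: 3 H each → 6
  1 × Cl: no H
  1 × F: no H
  1 × N: 2 H
  1 × O: no H
  Total hydrogens = 19.
Molecular formula: C12H19ClFNO

C12H19ClFNO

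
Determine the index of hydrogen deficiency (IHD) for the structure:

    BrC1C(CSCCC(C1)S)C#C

3

Molecular formula from the SMILES: C9H13BrS2.
DoU = (2C + 2 + N − H − X)/2 = (2·9 + 2 + 0 − 13 − 1)/2 = 6/2 = 3.
(Structurally: 1 ring(s) + 2 π bond(s) = 3.)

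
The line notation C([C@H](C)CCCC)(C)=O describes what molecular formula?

C8H16O

Heavy atoms from the SMILES: 8 C, 1 O.
Implicit hydrogens by atom environment:
  3 × C: 3 H each → 9
  3 × C: 2 H each → 6
  1 × C: 1 H
  1 × C: no H
  1 × O: no H
  Total hydrogens = 16.
Molecular formula: C8H16O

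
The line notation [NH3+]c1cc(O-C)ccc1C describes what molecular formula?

Heavy atoms from the SMILES: 8 C, 1 N, 1 O.
Implicit hydrogens by atom environment:
  3 × C (aromatic): 1 H each → 3
  3 × C (aromatic): no H
  2 × C: 3 H each → 6
  1 × N (charge +1): 3 H
  1 × O: no H
  Total hydrogens = 12.
Net charge +1.
Molecular formula: C8H12NO+

C8H12NO+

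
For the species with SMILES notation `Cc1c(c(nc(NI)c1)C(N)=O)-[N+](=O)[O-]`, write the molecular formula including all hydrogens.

Heavy atoms from the SMILES: 7 C, 1 I, 4 N, 3 O.
Implicit hydrogens by atom environment:
  4 × C (aromatic): no H
  2 × O: no H
  1 × C: 3 H
  1 × C (aromatic): 1 H
  1 × C: no H
  1 × I: no H
  1 × N: 2 H
  1 × N: 1 H
  1 × N (aromatic): no H
  1 × N (charge +1): no H
  1 × O (charge -1): no H
  Total hydrogens = 7.
Molecular formula: C7H7IN4O3

C7H7IN4O3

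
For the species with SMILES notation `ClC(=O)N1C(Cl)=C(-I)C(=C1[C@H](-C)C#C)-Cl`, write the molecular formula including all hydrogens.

Heavy atoms from the SMILES: 9 C, 3 Cl, 1 I, 1 N, 1 O.
Implicit hydrogens by atom environment:
  4 × C (aromatic): no H
  3 × Cl: no H
  2 × C: 1 H each → 2
  2 × C: no H
  1 × C: 3 H
  1 × I: no H
  1 × N (aromatic): no H
  1 × O: no H
  Total hydrogens = 5.
Molecular formula: C9H5Cl3INO

C9H5Cl3INO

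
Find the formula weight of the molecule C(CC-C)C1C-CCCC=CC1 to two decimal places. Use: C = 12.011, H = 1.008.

Molecular formula: C12H22.
M = 12×12.011 + 22×1.008 = 166.31 g/mol.

166.31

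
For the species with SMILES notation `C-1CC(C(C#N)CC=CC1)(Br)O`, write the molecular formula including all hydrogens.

C9H12BrNO

Heavy atoms from the SMILES: 1 Br, 9 C, 1 N, 1 O.
Implicit hydrogens by atom environment:
  4 × C: 2 H each → 8
  3 × C: 1 H each → 3
  2 × C: no H
  1 × Br: no H
  1 × N: no H
  1 × O: 1 H
  Total hydrogens = 12.
Molecular formula: C9H12BrNO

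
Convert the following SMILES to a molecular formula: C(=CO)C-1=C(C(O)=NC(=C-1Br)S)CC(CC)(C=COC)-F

C14H17BrFNO3S

Heavy atoms from the SMILES: 1 Br, 14 C, 1 F, 1 N, 3 O, 1 S.
Implicit hydrogens by atom environment:
  5 × C (aromatic): no H
  4 × C: 1 H each → 4
  2 × C: 3 H each → 6
  2 × C: 2 H each → 4
  2 × O: 1 H each → 2
  1 × Br: no H
  1 × C: no H
  1 × F: no H
  1 × N (aromatic): no H
  1 × O: no H
  1 × S: 1 H
  Total hydrogens = 17.
Molecular formula: C14H17BrFNO3S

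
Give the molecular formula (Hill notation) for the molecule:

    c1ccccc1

Heavy atoms from the SMILES: 6 C.
Implicit hydrogens by atom environment:
  6 × C (aromatic): 1 H each → 6
  Total hydrogens = 6.
Molecular formula: C6H6

C6H6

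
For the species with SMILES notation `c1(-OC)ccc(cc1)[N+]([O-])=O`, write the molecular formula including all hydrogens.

C7H7NO3

Heavy atoms from the SMILES: 7 C, 1 N, 3 O.
Implicit hydrogens by atom environment:
  4 × C (aromatic): 1 H each → 4
  2 × C (aromatic): no H
  2 × O: no H
  1 × C: 3 H
  1 × N (charge +1): no H
  1 × O (charge -1): no H
  Total hydrogens = 7.
Molecular formula: C7H7NO3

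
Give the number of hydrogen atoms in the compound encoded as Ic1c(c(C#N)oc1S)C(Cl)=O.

1

Hydrogens are implicit in SMILES; fill each atom to its normal valence:
  4 × C (aromatic): no H
  2 × C: no H
  1 × Cl: no H
  1 × I: no H
  1 × N: no H
  1 × O (aromatic): no H
  1 × O: no H
  1 × S: 1 H
  Total hydrogens = 1.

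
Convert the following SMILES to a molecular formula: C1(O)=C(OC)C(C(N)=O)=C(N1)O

Heavy atoms from the SMILES: 6 C, 2 N, 4 O.
Implicit hydrogens by atom environment:
  4 × C (aromatic): no H
  2 × O: 1 H each → 2
  2 × O: no H
  1 × C: 3 H
  1 × C: no H
  1 × N: 2 H
  1 × N (aromatic): 1 H
  Total hydrogens = 8.
Molecular formula: C6H8N2O4

C6H8N2O4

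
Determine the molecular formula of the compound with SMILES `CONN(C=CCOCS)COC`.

C7H16N2O3S

Heavy atoms from the SMILES: 7 C, 2 N, 3 O, 1 S.
Implicit hydrogens by atom environment:
  3 × C: 2 H each → 6
  3 × O: no H
  2 × C: 3 H each → 6
  2 × C: 1 H each → 2
  1 × N: 1 H
  1 × N: no H
  1 × S: 1 H
  Total hydrogens = 16.
Molecular formula: C7H16N2O3S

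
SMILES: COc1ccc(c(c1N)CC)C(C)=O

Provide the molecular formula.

C11H15NO2

Heavy atoms from the SMILES: 11 C, 1 N, 2 O.
Implicit hydrogens by atom environment:
  4 × C (aromatic): no H
  3 × C: 3 H each → 9
  2 × C (aromatic): 1 H each → 2
  2 × O: no H
  1 × C: 2 H
  1 × C: no H
  1 × N: 2 H
  Total hydrogens = 15.
Molecular formula: C11H15NO2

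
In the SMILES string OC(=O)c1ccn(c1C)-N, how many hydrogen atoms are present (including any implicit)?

Hydrogens are implicit in SMILES; fill each atom to its normal valence:
  2 × C (aromatic): 1 H each → 2
  2 × C (aromatic): no H
  1 × C: 3 H
  1 × C: no H
  1 × N: 2 H
  1 × N (aromatic): no H
  1 × O: 1 H
  1 × O: no H
  Total hydrogens = 8.

8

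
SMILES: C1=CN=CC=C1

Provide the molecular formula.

C5H5N

Heavy atoms from the SMILES: 5 C, 1 N.
Implicit hydrogens by atom environment:
  5 × C (aromatic): 1 H each → 5
  1 × N (aromatic): no H
  Total hydrogens = 5.
Molecular formula: C5H5N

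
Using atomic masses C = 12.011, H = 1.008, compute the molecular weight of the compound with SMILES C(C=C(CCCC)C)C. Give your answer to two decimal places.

Molecular formula: C9H18.
M = 9×12.011 + 18×1.008 = 126.24 g/mol.

126.24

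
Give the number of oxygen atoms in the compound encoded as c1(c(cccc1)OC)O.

2

The symbol for oxygen appears 2 times in the SMILES.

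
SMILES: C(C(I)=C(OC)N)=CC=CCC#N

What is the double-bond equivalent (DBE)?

Molecular formula from the SMILES: C9H11IN2O.
DoU = (2C + 2 + N − H − X)/2 = (2·9 + 2 + 2 − 11 − 1)/2 = 10/2 = 5.
(Structurally: 0 ring(s) + 5 π bond(s) = 5.)

5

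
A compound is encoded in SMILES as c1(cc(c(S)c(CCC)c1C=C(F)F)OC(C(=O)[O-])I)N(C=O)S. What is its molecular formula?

Heavy atoms from the SMILES: 14 C, 2 F, 1 I, 1 N, 4 O, 2 S.
Implicit hydrogens by atom environment:
  5 × C (aromatic): no H
  3 × C: 1 H each → 3
  3 × O: no H
  2 × C: 2 H each → 4
  2 × C: no H
  2 × F: no H
  2 × S: 1 H each → 2
  1 × C: 3 H
  1 × C (aromatic): 1 H
  1 × I: no H
  1 × N: no H
  1 × O (charge -1): no H
  Total hydrogens = 13.
Net charge -1.
Molecular formula: C14H13F2INO4S2-

C14H13F2INO4S2-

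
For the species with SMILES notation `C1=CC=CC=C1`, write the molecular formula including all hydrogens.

Heavy atoms from the SMILES: 6 C.
Implicit hydrogens by atom environment:
  6 × C (aromatic): 1 H each → 6
  Total hydrogens = 6.
Molecular formula: C6H6

C6H6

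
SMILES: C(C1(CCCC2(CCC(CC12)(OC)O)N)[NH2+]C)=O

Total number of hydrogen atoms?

Hydrogens are implicit in SMILES; fill each atom to its normal valence:
  6 × C: 2 H each → 12
  3 × C: no H
  2 × C: 3 H each → 6
  2 × C: 1 H each → 2
  2 × O: no H
  1 × N (charge +1): 2 H
  1 × N: 2 H
  1 × O: 1 H
  Total hydrogens = 25.

25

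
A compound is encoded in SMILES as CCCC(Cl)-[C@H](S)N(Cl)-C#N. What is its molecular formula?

Heavy atoms from the SMILES: 6 C, 2 Cl, 2 N, 1 S.
Implicit hydrogens by atom environment:
  2 × C: 2 H each → 4
  2 × C: 1 H each → 2
  2 × Cl: no H
  2 × N: no H
  1 × C: 3 H
  1 × C: no H
  1 × S: 1 H
  Total hydrogens = 10.
Molecular formula: C6H10Cl2N2S

C6H10Cl2N2S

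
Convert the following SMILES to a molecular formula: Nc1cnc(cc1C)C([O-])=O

Heavy atoms from the SMILES: 7 C, 2 N, 2 O.
Implicit hydrogens by atom environment:
  3 × C (aromatic): no H
  2 × C (aromatic): 1 H each → 2
  1 × C: 3 H
  1 × C: no H
  1 × N: 2 H
  1 × N (aromatic): no H
  1 × O: no H
  1 × O (charge -1): no H
  Total hydrogens = 7.
Net charge -1.
Molecular formula: C7H7N2O2-

C7H7N2O2-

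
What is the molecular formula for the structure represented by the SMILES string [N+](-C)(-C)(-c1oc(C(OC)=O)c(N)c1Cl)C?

Heavy atoms from the SMILES: 9 C, 1 Cl, 2 N, 3 O.
Implicit hydrogens by atom environment:
  4 × C: 3 H each → 12
  4 × C (aromatic): no H
  2 × O: no H
  1 × C: no H
  1 × Cl: no H
  1 × N: 2 H
  1 × N (charge +1): no H
  1 × O (aromatic): no H
  Total hydrogens = 14.
Net charge +1.
Molecular formula: C9H14ClN2O3+

C9H14ClN2O3+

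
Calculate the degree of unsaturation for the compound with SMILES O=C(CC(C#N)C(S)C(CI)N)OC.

Molecular formula from the SMILES: C8H13IN2O2S.
DoU = (2C + 2 + N − H − X)/2 = (2·8 + 2 + 2 − 13 − 1)/2 = 6/2 = 3.
(Structurally: 0 ring(s) + 3 π bond(s) = 3.)

3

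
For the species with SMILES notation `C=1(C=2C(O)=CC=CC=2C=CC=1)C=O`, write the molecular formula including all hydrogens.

Heavy atoms from the SMILES: 11 C, 2 O.
Implicit hydrogens by atom environment:
  6 × C (aromatic): 1 H each → 6
  4 × C (aromatic): no H
  1 × C: 1 H
  1 × O: 1 H
  1 × O: no H
  Total hydrogens = 8.
Molecular formula: C11H8O2

C11H8O2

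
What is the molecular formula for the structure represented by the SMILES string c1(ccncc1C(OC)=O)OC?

C8H9NO3

Heavy atoms from the SMILES: 8 C, 1 N, 3 O.
Implicit hydrogens by atom environment:
  3 × C (aromatic): 1 H each → 3
  3 × O: no H
  2 × C: 3 H each → 6
  2 × C (aromatic): no H
  1 × C: no H
  1 × N (aromatic): no H
  Total hydrogens = 9.
Molecular formula: C8H9NO3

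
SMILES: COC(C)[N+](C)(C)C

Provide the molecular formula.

Heavy atoms from the SMILES: 6 C, 1 N, 1 O.
Implicit hydrogens by atom environment:
  5 × C: 3 H each → 15
  1 × C: 1 H
  1 × N (charge +1): no H
  1 × O: no H
  Total hydrogens = 16.
Net charge +1.
Molecular formula: C6H16NO+

C6H16NO+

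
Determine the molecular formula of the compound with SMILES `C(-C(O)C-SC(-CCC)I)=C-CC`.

Heavy atoms from the SMILES: 10 C, 1 I, 1 O, 1 S.
Implicit hydrogens by atom environment:
  4 × C: 2 H each → 8
  4 × C: 1 H each → 4
  2 × C: 3 H each → 6
  1 × I: no H
  1 × O: 1 H
  1 × S: no H
  Total hydrogens = 19.
Molecular formula: C10H19IOS

C10H19IOS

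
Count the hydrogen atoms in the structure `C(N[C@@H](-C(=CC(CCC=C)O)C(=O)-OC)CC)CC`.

Hydrogens are implicit in SMILES; fill each atom to its normal valence:
  6 × C: 2 H each → 12
  4 × C: 1 H each → 4
  3 × C: 3 H each → 9
  2 × C: no H
  2 × O: no H
  1 × N: 1 H
  1 × O: 1 H
  Total hydrogens = 27.

27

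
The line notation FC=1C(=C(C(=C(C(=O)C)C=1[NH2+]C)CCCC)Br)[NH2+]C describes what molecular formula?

[C14H22BrFN2O]2+

Heavy atoms from the SMILES: 1 Br, 14 C, 1 F, 2 N, 1 O.
Implicit hydrogens by atom environment:
  6 × C (aromatic): no H
  4 × C: 3 H each → 12
  3 × C: 2 H each → 6
  2 × N (charge +1): 2 H each → 4
  1 × Br: no H
  1 × C: no H
  1 × F: no H
  1 × O: no H
  Total hydrogens = 22.
Net charge +2.
Molecular formula: [C14H22BrFN2O]2+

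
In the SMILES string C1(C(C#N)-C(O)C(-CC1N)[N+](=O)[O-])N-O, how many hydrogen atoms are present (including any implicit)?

12

Hydrogens are implicit in SMILES; fill each atom to its normal valence:
  5 × C: 1 H each → 5
  2 × O: 1 H each → 2
  1 × C: 2 H
  1 × C: no H
  1 × N: 2 H
  1 × N: 1 H
  1 × N: no H
  1 × N (charge +1): no H
  1 × O: no H
  1 × O (charge -1): no H
  Total hydrogens = 12.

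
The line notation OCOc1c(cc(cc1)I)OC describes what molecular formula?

Heavy atoms from the SMILES: 8 C, 1 I, 3 O.
Implicit hydrogens by atom environment:
  3 × C (aromatic): 1 H each → 3
  3 × C (aromatic): no H
  2 × O: no H
  1 × C: 3 H
  1 × C: 2 H
  1 × I: no H
  1 × O: 1 H
  Total hydrogens = 9.
Molecular formula: C8H9IO3

C8H9IO3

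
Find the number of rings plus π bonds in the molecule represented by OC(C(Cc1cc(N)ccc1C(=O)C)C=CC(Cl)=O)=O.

Molecular formula from the SMILES: C14H14ClNO4.
DoU = (2C + 2 + N − H − X)/2 = (2·14 + 2 + 1 − 14 − 1)/2 = 16/2 = 8.
(Structurally: 1 ring(s) + 7 π bond(s) = 8.)

8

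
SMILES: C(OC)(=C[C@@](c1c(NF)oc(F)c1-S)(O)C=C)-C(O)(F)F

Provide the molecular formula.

Heavy atoms from the SMILES: 11 C, 4 F, 1 N, 4 O, 1 S.
Implicit hydrogens by atom environment:
  4 × C (aromatic): no H
  4 × F: no H
  3 × C: no H
  2 × C: 1 H each → 2
  2 × O: 1 H each → 2
  1 × C: 3 H
  1 × C: 2 H
  1 × N: 1 H
  1 × O (aromatic): no H
  1 × O: no H
  1 × S: 1 H
  Total hydrogens = 11.
Molecular formula: C11H11F4NO4S

C11H11F4NO4S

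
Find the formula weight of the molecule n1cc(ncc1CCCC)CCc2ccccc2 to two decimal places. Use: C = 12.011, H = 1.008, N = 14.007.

240.35

Molecular formula: C16H20N2.
M = 16×12.011 + 20×1.008 + 2×14.007 = 240.35 g/mol.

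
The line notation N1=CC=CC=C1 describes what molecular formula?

Heavy atoms from the SMILES: 5 C, 1 N.
Implicit hydrogens by atom environment:
  5 × C (aromatic): 1 H each → 5
  1 × N (aromatic): no H
  Total hydrogens = 5.
Molecular formula: C5H5N

C5H5N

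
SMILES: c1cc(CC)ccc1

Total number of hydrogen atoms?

Hydrogens are implicit in SMILES; fill each atom to its normal valence:
  5 × C (aromatic): 1 H each → 5
  1 × C: 3 H
  1 × C: 2 H
  1 × C (aromatic): no H
  Total hydrogens = 10.

10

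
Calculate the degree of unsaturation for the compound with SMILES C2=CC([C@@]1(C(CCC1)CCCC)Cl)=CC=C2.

Molecular formula from the SMILES: C15H21Cl.
DoU = (2C + 2 + N − H − X)/2 = (2·15 + 2 + 0 − 21 − 1)/2 = 10/2 = 5.
(Structurally: 2 ring(s) + 3 π bond(s) = 5.)

5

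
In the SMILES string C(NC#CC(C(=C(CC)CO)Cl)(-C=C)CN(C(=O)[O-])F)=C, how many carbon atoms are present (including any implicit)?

14

The symbol for carbon appears 14 times in the SMILES. (Cl is a single chlorine, not C + l.)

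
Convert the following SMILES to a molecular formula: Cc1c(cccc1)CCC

C10H14

Heavy atoms from the SMILES: 10 C.
Implicit hydrogens by atom environment:
  4 × C (aromatic): 1 H each → 4
  2 × C: 3 H each → 6
  2 × C: 2 H each → 4
  2 × C (aromatic): no H
  Total hydrogens = 14.
Molecular formula: C10H14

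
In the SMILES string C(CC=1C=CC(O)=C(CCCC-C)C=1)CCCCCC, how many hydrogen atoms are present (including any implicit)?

32

Hydrogens are implicit in SMILES; fill each atom to its normal valence:
  11 × C: 2 H each → 22
  3 × C (aromatic): 1 H each → 3
  3 × C (aromatic): no H
  2 × C: 3 H each → 6
  1 × O: 1 H
  Total hydrogens = 32.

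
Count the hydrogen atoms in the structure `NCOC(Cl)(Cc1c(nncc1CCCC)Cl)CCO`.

Hydrogens are implicit in SMILES; fill each atom to its normal valence:
  7 × C: 2 H each → 14
  3 × C (aromatic): no H
  2 × Cl: no H
  2 × N (aromatic): no H
  1 × C: 3 H
  1 × C (aromatic): 1 H
  1 × C: no H
  1 × N: 2 H
  1 × O: 1 H
  1 × O: no H
  Total hydrogens = 21.

21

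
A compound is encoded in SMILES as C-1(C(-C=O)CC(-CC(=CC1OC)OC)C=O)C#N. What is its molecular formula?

C13H17NO4

Heavy atoms from the SMILES: 13 C, 1 N, 4 O.
Implicit hydrogens by atom environment:
  7 × C: 1 H each → 7
  4 × O: no H
  2 × C: 3 H each → 6
  2 × C: 2 H each → 4
  2 × C: no H
  1 × N: no H
  Total hydrogens = 17.
Molecular formula: C13H17NO4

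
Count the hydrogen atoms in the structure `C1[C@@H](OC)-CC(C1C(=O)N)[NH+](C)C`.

Hydrogens are implicit in SMILES; fill each atom to its normal valence:
  3 × C: 3 H each → 9
  3 × C: 1 H each → 3
  2 × C: 2 H each → 4
  2 × O: no H
  1 × C: no H
  1 × N: 2 H
  1 × N (charge +1): 1 H
  Total hydrogens = 19.

19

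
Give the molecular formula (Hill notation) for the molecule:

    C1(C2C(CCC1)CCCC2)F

C10H17F

Heavy atoms from the SMILES: 10 C, 1 F.
Implicit hydrogens by atom environment:
  7 × C: 2 H each → 14
  3 × C: 1 H each → 3
  1 × F: no H
  Total hydrogens = 17.
Molecular formula: C10H17F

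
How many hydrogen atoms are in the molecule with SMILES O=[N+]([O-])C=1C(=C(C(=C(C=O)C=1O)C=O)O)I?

Hydrogens are implicit in SMILES; fill each atom to its normal valence:
  6 × C (aromatic): no H
  3 × O: no H
  2 × C: 1 H each → 2
  2 × O: 1 H each → 2
  1 × I: no H
  1 × N (charge +1): no H
  1 × O (charge -1): no H
  Total hydrogens = 4.

4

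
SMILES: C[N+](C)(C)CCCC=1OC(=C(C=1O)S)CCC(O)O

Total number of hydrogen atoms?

24

Hydrogens are implicit in SMILES; fill each atom to its normal valence:
  5 × C: 2 H each → 10
  4 × C (aromatic): no H
  3 × C: 3 H each → 9
  3 × O: 1 H each → 3
  1 × C: 1 H
  1 × N (charge +1): no H
  1 × O (aromatic): no H
  1 × S: 1 H
  Total hydrogens = 24.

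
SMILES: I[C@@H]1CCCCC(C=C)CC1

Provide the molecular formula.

Heavy atoms from the SMILES: 10 C, 1 I.
Implicit hydrogens by atom environment:
  7 × C: 2 H each → 14
  3 × C: 1 H each → 3
  1 × I: no H
  Total hydrogens = 17.
Molecular formula: C10H17I

C10H17I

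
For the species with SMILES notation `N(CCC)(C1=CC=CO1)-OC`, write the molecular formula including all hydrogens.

Heavy atoms from the SMILES: 8 C, 1 N, 2 O.
Implicit hydrogens by atom environment:
  3 × C (aromatic): 1 H each → 3
  2 × C: 3 H each → 6
  2 × C: 2 H each → 4
  1 × C (aromatic): no H
  1 × N: no H
  1 × O (aromatic): no H
  1 × O: no H
  Total hydrogens = 13.
Molecular formula: C8H13NO2

C8H13NO2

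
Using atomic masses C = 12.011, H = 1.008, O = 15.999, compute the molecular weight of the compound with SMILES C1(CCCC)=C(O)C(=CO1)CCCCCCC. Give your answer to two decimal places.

Molecular formula: C15H26O2.
M = 15×12.011 + 26×1.008 + 2×15.999 = 238.37 g/mol.

238.37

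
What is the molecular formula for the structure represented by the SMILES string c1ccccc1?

Heavy atoms from the SMILES: 6 C.
Implicit hydrogens by atom environment:
  6 × C (aromatic): 1 H each → 6
  Total hydrogens = 6.
Molecular formula: C6H6

C6H6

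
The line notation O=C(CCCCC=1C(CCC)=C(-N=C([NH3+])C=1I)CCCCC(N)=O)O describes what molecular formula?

Heavy atoms from the SMILES: 18 C, 1 I, 3 N, 3 O.
Implicit hydrogens by atom environment:
  10 × C: 2 H each → 20
  5 × C (aromatic): no H
  2 × C: no H
  2 × O: no H
  1 × C: 3 H
  1 × I: no H
  1 × N (charge +1): 3 H
  1 × N: 2 H
  1 × N (aromatic): no H
  1 × O: 1 H
  Total hydrogens = 29.
Net charge +1.
Molecular formula: C18H29IN3O3+

C18H29IN3O3+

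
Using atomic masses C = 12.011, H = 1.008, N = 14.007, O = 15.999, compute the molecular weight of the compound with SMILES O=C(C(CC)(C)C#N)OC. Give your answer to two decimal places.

Molecular formula: C7H11NO2.
M = 7×12.011 + 11×1.008 + 1×14.007 + 2×15.999 = 141.17 g/mol.

141.17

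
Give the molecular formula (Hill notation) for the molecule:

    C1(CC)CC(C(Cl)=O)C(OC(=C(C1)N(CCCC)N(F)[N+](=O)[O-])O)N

Heavy atoms from the SMILES: 14 C, 1 Cl, 1 F, 4 N, 5 O.
Implicit hydrogens by atom environment:
  6 × C: 2 H each → 12
  3 × C: 1 H each → 3
  3 × C: no H
  3 × O: no H
  2 × C: 3 H each → 6
  2 × N: no H
  1 × Cl: no H
  1 × F: no H
  1 × N: 2 H
  1 × N (charge +1): no H
  1 × O: 1 H
  1 × O (charge -1): no H
  Total hydrogens = 24.
Molecular formula: C14H24ClFN4O5

C14H24ClFN4O5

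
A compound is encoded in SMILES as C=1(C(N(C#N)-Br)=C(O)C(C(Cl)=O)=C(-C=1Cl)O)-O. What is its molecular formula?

Heavy atoms from the SMILES: 1 Br, 8 C, 2 Cl, 2 N, 4 O.
Implicit hydrogens by atom environment:
  6 × C (aromatic): no H
  3 × O: 1 H each → 3
  2 × C: no H
  2 × Cl: no H
  2 × N: no H
  1 × Br: no H
  1 × O: no H
  Total hydrogens = 3.
Molecular formula: C8H3BrCl2N2O4

C8H3BrCl2N2O4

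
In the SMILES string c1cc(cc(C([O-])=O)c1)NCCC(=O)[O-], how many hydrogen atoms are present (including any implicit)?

Hydrogens are implicit in SMILES; fill each atom to its normal valence:
  4 × C (aromatic): 1 H each → 4
  2 × C: 2 H each → 4
  2 × C (aromatic): no H
  2 × C: no H
  2 × O: no H
  2 × O (charge -1): no H
  1 × N: 1 H
  Total hydrogens = 9.

9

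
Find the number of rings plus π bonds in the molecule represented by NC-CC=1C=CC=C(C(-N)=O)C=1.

5

Molecular formula from the SMILES: C9H12N2O.
DoU = (2C + 2 + N − H − X)/2 = (2·9 + 2 + 2 − 12 − 0)/2 = 10/2 = 5.
(Structurally: 1 ring(s) + 4 π bond(s) = 5.)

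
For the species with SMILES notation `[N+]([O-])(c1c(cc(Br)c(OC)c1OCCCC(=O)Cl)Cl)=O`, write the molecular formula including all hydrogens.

Heavy atoms from the SMILES: 1 Br, 11 C, 2 Cl, 1 N, 5 O.
Implicit hydrogens by atom environment:
  5 × C (aromatic): no H
  4 × O: no H
  3 × C: 2 H each → 6
  2 × Cl: no H
  1 × Br: no H
  1 × C: 3 H
  1 × C (aromatic): 1 H
  1 × C: no H
  1 × N (charge +1): no H
  1 × O (charge -1): no H
  Total hydrogens = 10.
Molecular formula: C11H10BrCl2NO5

C11H10BrCl2NO5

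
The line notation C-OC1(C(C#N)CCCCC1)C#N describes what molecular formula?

Heavy atoms from the SMILES: 10 C, 2 N, 1 O.
Implicit hydrogens by atom environment:
  5 × C: 2 H each → 10
  3 × C: no H
  2 × N: no H
  1 × C: 3 H
  1 × C: 1 H
  1 × O: no H
  Total hydrogens = 14.
Molecular formula: C10H14N2O

C10H14N2O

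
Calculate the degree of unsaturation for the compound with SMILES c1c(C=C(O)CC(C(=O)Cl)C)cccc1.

Molecular formula from the SMILES: C12H13ClO2.
DoU = (2C + 2 + N − H − X)/2 = (2·12 + 2 + 0 − 13 − 1)/2 = 12/2 = 6.
(Structurally: 1 ring(s) + 5 π bond(s) = 6.)

6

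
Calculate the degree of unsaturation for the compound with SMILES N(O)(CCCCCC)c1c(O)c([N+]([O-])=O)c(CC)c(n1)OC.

Molecular formula from the SMILES: C14H23N3O5.
DoU = (2C + 2 + N − H − X)/2 = (2·14 + 2 + 3 − 23 − 0)/2 = 10/2 = 5.
(Structurally: 1 ring(s) + 4 π bond(s) = 5.)

5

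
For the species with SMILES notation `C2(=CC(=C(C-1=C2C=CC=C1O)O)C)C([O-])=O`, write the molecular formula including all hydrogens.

Heavy atoms from the SMILES: 12 C, 4 O.
Implicit hydrogens by atom environment:
  6 × C (aromatic): no H
  4 × C (aromatic): 1 H each → 4
  2 × O: 1 H each → 2
  1 × C: 3 H
  1 × C: no H
  1 × O: no H
  1 × O (charge -1): no H
  Total hydrogens = 9.
Net charge -1.
Molecular formula: C12H9O4-

C12H9O4-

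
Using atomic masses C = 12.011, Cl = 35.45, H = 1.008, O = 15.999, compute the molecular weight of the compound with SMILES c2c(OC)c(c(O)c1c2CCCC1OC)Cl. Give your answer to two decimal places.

242.70

Molecular formula: C12H15ClO3.
M = 12×12.011 + 1×35.45 + 15×1.008 + 3×15.999 = 242.70 g/mol.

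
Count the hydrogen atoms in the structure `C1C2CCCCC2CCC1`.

18

Hydrogens are implicit in SMILES; fill each atom to its normal valence:
  8 × C: 2 H each → 16
  2 × C: 1 H each → 2
  Total hydrogens = 18.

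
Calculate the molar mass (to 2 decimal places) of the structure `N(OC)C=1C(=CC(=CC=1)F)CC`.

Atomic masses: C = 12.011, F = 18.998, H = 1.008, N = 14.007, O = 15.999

Molecular formula: C9H12FNO.
M = 9×12.011 + 1×18.998 + 12×1.008 + 1×14.007 + 1×15.999 = 169.20 g/mol.

169.20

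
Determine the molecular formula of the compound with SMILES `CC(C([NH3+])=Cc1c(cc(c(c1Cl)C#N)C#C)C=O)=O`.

C14H10ClN2O2+

Heavy atoms from the SMILES: 14 C, 1 Cl, 2 N, 2 O.
Implicit hydrogens by atom environment:
  5 × C (aromatic): no H
  4 × C: no H
  3 × C: 1 H each → 3
  2 × O: no H
  1 × C: 3 H
  1 × C (aromatic): 1 H
  1 × Cl: no H
  1 × N (charge +1): 3 H
  1 × N: no H
  Total hydrogens = 10.
Net charge +1.
Molecular formula: C14H10ClN2O2+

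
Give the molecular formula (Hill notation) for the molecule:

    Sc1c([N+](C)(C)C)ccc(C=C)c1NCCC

Heavy atoms from the SMILES: 14 C, 2 N, 1 S.
Implicit hydrogens by atom environment:
  4 × C: 3 H each → 12
  4 × C (aromatic): no H
  3 × C: 2 H each → 6
  2 × C (aromatic): 1 H each → 2
  1 × C: 1 H
  1 × N: 1 H
  1 × N (charge +1): no H
  1 × S: 1 H
  Total hydrogens = 23.
Net charge +1.
Molecular formula: C14H23N2S+

C14H23N2S+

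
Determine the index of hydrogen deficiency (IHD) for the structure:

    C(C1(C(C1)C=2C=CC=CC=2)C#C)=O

8

Molecular formula from the SMILES: C12H10O.
DoU = (2C + 2 + N − H − X)/2 = (2·12 + 2 + 0 − 10 − 0)/2 = 16/2 = 8.
(Structurally: 2 ring(s) + 6 π bond(s) = 8.)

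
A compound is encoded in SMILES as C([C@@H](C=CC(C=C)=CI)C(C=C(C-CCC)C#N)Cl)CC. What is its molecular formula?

Heavy atoms from the SMILES: 18 C, 1 Cl, 1 I, 1 N.
Implicit hydrogens by atom environment:
  7 × C: 1 H each → 7
  6 × C: 2 H each → 12
  3 × C: no H
  2 × C: 3 H each → 6
  1 × Cl: no H
  1 × I: no H
  1 × N: no H
  Total hydrogens = 25.
Molecular formula: C18H25ClIN

C18H25ClIN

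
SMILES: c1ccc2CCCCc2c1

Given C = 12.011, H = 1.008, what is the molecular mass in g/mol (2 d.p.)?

Molecular formula: C10H12.
M = 10×12.011 + 12×1.008 = 132.21 g/mol.

132.21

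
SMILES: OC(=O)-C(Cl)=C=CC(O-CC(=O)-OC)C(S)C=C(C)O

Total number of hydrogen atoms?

15

Hydrogens are implicit in SMILES; fill each atom to its normal valence:
  5 × C: no H
  4 × C: 1 H each → 4
  4 × O: no H
  2 × C: 3 H each → 6
  2 × O: 1 H each → 2
  1 × C: 2 H
  1 × Cl: no H
  1 × S: 1 H
  Total hydrogens = 15.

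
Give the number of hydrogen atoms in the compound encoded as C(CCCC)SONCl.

12

Hydrogens are implicit in SMILES; fill each atom to its normal valence:
  4 × C: 2 H each → 8
  1 × C: 3 H
  1 × Cl: no H
  1 × N: 1 H
  1 × O: no H
  1 × S: no H
  Total hydrogens = 12.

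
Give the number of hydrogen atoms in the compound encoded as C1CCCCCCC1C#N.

Hydrogens are implicit in SMILES; fill each atom to its normal valence:
  7 × C: 2 H each → 14
  1 × C: 1 H
  1 × C: no H
  1 × N: no H
  Total hydrogens = 15.

15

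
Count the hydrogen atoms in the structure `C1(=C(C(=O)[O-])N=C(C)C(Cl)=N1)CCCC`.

12

Hydrogens are implicit in SMILES; fill each atom to its normal valence:
  4 × C (aromatic): no H
  3 × C: 2 H each → 6
  2 × C: 3 H each → 6
  2 × N (aromatic): no H
  1 × C: no H
  1 × Cl: no H
  1 × O: no H
  1 × O (charge -1): no H
  Total hydrogens = 12.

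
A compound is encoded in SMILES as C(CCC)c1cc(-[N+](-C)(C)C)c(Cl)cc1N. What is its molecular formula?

C13H22ClN2+

Heavy atoms from the SMILES: 13 C, 1 Cl, 2 N.
Implicit hydrogens by atom environment:
  4 × C: 3 H each → 12
  4 × C (aromatic): no H
  3 × C: 2 H each → 6
  2 × C (aromatic): 1 H each → 2
  1 × Cl: no H
  1 × N: 2 H
  1 × N (charge +1): no H
  Total hydrogens = 22.
Net charge +1.
Molecular formula: C13H22ClN2+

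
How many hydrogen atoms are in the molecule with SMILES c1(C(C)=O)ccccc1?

8

Hydrogens are implicit in SMILES; fill each atom to its normal valence:
  5 × C (aromatic): 1 H each → 5
  1 × C: 3 H
  1 × C (aromatic): no H
  1 × C: no H
  1 × O: no H
  Total hydrogens = 8.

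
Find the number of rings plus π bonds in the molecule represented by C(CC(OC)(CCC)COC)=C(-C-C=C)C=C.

Molecular formula from the SMILES: C15H26O2.
DoU = (2C + 2 + N − H − X)/2 = (2·15 + 2 + 0 − 26 − 0)/2 = 6/2 = 3.
(Structurally: 0 ring(s) + 3 π bond(s) = 3.)

3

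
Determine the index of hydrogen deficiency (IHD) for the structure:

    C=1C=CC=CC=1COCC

4

Molecular formula from the SMILES: C9H12O.
DoU = (2C + 2 + N − H − X)/2 = (2·9 + 2 + 0 − 12 − 0)/2 = 8/2 = 4.
(Structurally: 1 ring(s) + 3 π bond(s) = 4.)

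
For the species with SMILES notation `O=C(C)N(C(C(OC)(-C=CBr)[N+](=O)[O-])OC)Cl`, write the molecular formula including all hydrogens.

C8H12BrClN2O5

Heavy atoms from the SMILES: 1 Br, 8 C, 1 Cl, 2 N, 5 O.
Implicit hydrogens by atom environment:
  4 × O: no H
  3 × C: 3 H each → 9
  3 × C: 1 H each → 3
  2 × C: no H
  1 × Br: no H
  1 × Cl: no H
  1 × N (charge +1): no H
  1 × N: no H
  1 × O (charge -1): no H
  Total hydrogens = 12.
Molecular formula: C8H12BrClN2O5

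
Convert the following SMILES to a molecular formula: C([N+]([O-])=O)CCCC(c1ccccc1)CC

Heavy atoms from the SMILES: 13 C, 1 N, 2 O.
Implicit hydrogens by atom environment:
  5 × C: 2 H each → 10
  5 × C (aromatic): 1 H each → 5
  1 × C: 3 H
  1 × C: 1 H
  1 × C (aromatic): no H
  1 × N (charge +1): no H
  1 × O: no H
  1 × O (charge -1): no H
  Total hydrogens = 19.
Molecular formula: C13H19NO2

C13H19NO2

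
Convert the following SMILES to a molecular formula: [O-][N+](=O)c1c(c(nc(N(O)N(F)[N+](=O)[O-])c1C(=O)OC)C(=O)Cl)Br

C8H4BrClFN5O8

Heavy atoms from the SMILES: 1 Br, 8 C, 1 Cl, 1 F, 5 N, 8 O.
Implicit hydrogens by atom environment:
  5 × C (aromatic): no H
  5 × O: no H
  2 × C: no H
  2 × N (charge +1): no H
  2 × N: no H
  2 × O (charge -1): no H
  1 × Br: no H
  1 × C: 3 H
  1 × Cl: no H
  1 × F: no H
  1 × N (aromatic): no H
  1 × O: 1 H
  Total hydrogens = 4.
Molecular formula: C8H4BrClFN5O8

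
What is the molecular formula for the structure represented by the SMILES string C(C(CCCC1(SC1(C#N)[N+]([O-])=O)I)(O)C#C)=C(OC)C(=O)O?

Heavy atoms from the SMILES: 13 C, 1 I, 2 N, 6 O, 1 S.
Implicit hydrogens by atom environment:
  7 × C: no H
  3 × C: 2 H each → 6
  3 × O: no H
  2 × C: 1 H each → 2
  2 × O: 1 H each → 2
  1 × C: 3 H
  1 × I: no H
  1 × N: no H
  1 × N (charge +1): no H
  1 × O (charge -1): no H
  1 × S: no H
  Total hydrogens = 13.
Molecular formula: C13H13IN2O6S

C13H13IN2O6S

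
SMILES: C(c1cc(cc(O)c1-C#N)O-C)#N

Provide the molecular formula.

Heavy atoms from the SMILES: 9 C, 2 N, 2 O.
Implicit hydrogens by atom environment:
  4 × C (aromatic): no H
  2 × C (aromatic): 1 H each → 2
  2 × C: no H
  2 × N: no H
  1 × C: 3 H
  1 × O: 1 H
  1 × O: no H
  Total hydrogens = 6.
Molecular formula: C9H6N2O2

C9H6N2O2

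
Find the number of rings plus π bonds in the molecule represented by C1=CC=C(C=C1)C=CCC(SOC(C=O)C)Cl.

6

Molecular formula from the SMILES: C13H15ClO2S.
DoU = (2C + 2 + N − H − X)/2 = (2·13 + 2 + 0 − 15 − 1)/2 = 12/2 = 6.
(Structurally: 1 ring(s) + 5 π bond(s) = 6.)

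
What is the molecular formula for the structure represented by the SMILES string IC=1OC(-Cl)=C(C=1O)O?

C4H2ClIO3

Heavy atoms from the SMILES: 4 C, 1 Cl, 1 I, 3 O.
Implicit hydrogens by atom environment:
  4 × C (aromatic): no H
  2 × O: 1 H each → 2
  1 × Cl: no H
  1 × I: no H
  1 × O (aromatic): no H
  Total hydrogens = 2.
Molecular formula: C4H2ClIO3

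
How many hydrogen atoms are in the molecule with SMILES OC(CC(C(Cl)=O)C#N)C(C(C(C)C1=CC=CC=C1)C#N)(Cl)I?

15

Hydrogens are implicit in SMILES; fill each atom to its normal valence:
  5 × C (aromatic): 1 H each → 5
  4 × C: 1 H each → 4
  4 × C: no H
  2 × Cl: no H
  2 × N: no H
  1 × C: 3 H
  1 × C: 2 H
  1 × C (aromatic): no H
  1 × I: no H
  1 × O: 1 H
  1 × O: no H
  Total hydrogens = 15.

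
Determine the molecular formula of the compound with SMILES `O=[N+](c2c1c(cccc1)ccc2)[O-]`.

C10H7NO2

Heavy atoms from the SMILES: 10 C, 1 N, 2 O.
Implicit hydrogens by atom environment:
  7 × C (aromatic): 1 H each → 7
  3 × C (aromatic): no H
  1 × N (charge +1): no H
  1 × O: no H
  1 × O (charge -1): no H
  Total hydrogens = 7.
Molecular formula: C10H7NO2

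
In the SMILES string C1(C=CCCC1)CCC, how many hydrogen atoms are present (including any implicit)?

Hydrogens are implicit in SMILES; fill each atom to its normal valence:
  5 × C: 2 H each → 10
  3 × C: 1 H each → 3
  1 × C: 3 H
  Total hydrogens = 16.

16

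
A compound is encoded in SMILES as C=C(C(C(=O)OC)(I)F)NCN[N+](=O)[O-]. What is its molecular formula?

C6H9FIN3O4

Heavy atoms from the SMILES: 6 C, 1 F, 1 I, 3 N, 4 O.
Implicit hydrogens by atom environment:
  3 × C: no H
  3 × O: no H
  2 × C: 2 H each → 4
  2 × N: 1 H each → 2
  1 × C: 3 H
  1 × F: no H
  1 × I: no H
  1 × N (charge +1): no H
  1 × O (charge -1): no H
  Total hydrogens = 9.
Molecular formula: C6H9FIN3O4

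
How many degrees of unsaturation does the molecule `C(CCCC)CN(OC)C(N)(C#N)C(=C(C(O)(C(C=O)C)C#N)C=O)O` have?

7

Molecular formula from the SMILES: C17H26N4O5.
DoU = (2C + 2 + N − H − X)/2 = (2·17 + 2 + 4 − 26 − 0)/2 = 14/2 = 7.
(Structurally: 0 ring(s) + 7 π bond(s) = 7.)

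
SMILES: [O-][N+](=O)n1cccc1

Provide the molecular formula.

C4H4N2O2

Heavy atoms from the SMILES: 4 C, 2 N, 2 O.
Implicit hydrogens by atom environment:
  4 × C (aromatic): 1 H each → 4
  1 × N (aromatic): no H
  1 × N (charge +1): no H
  1 × O: no H
  1 × O (charge -1): no H
  Total hydrogens = 4.
Molecular formula: C4H4N2O2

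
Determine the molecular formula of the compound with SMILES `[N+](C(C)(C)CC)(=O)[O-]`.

C5H11NO2

Heavy atoms from the SMILES: 5 C, 1 N, 2 O.
Implicit hydrogens by atom environment:
  3 × C: 3 H each → 9
  1 × C: 2 H
  1 × C: no H
  1 × N (charge +1): no H
  1 × O: no H
  1 × O (charge -1): no H
  Total hydrogens = 11.
Molecular formula: C5H11NO2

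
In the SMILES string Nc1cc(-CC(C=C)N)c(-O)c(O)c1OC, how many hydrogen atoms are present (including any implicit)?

Hydrogens are implicit in SMILES; fill each atom to its normal valence:
  5 × C (aromatic): no H
  2 × C: 2 H each → 4
  2 × C: 1 H each → 2
  2 × N: 2 H each → 4
  2 × O: 1 H each → 2
  1 × C: 3 H
  1 × C (aromatic): 1 H
  1 × O: no H
  Total hydrogens = 16.

16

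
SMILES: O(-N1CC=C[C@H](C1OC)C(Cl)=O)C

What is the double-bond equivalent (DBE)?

Molecular formula from the SMILES: C8H12ClNO3.
DoU = (2C + 2 + N − H − X)/2 = (2·8 + 2 + 1 − 12 − 1)/2 = 6/2 = 3.
(Structurally: 1 ring(s) + 2 π bond(s) = 3.)

3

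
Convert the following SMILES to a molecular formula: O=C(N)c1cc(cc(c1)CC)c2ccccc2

Heavy atoms from the SMILES: 15 C, 1 N, 1 O.
Implicit hydrogens by atom environment:
  8 × C (aromatic): 1 H each → 8
  4 × C (aromatic): no H
  1 × C: 3 H
  1 × C: 2 H
  1 × C: no H
  1 × N: 2 H
  1 × O: no H
  Total hydrogens = 15.
Molecular formula: C15H15NO

C15H15NO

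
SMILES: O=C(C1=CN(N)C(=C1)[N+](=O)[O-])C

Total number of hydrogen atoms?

7

Hydrogens are implicit in SMILES; fill each atom to its normal valence:
  2 × C (aromatic): 1 H each → 2
  2 × C (aromatic): no H
  2 × O: no H
  1 × C: 3 H
  1 × C: no H
  1 × N: 2 H
  1 × N (aromatic): no H
  1 × N (charge +1): no H
  1 × O (charge -1): no H
  Total hydrogens = 7.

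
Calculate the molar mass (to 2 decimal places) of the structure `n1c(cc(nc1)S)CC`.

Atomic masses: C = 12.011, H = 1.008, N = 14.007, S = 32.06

140.20

Molecular formula: C6H8N2S.
M = 6×12.011 + 8×1.008 + 2×14.007 + 1×32.06 = 140.20 g/mol.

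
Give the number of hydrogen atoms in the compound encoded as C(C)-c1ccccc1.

Hydrogens are implicit in SMILES; fill each atom to its normal valence:
  5 × C (aromatic): 1 H each → 5
  1 × C: 3 H
  1 × C: 2 H
  1 × C (aromatic): no H
  Total hydrogens = 10.

10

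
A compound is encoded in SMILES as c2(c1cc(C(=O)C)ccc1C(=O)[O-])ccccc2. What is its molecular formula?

Heavy atoms from the SMILES: 15 C, 3 O.
Implicit hydrogens by atom environment:
  8 × C (aromatic): 1 H each → 8
  4 × C (aromatic): no H
  2 × C: no H
  2 × O: no H
  1 × C: 3 H
  1 × O (charge -1): no H
  Total hydrogens = 11.
Net charge -1.
Molecular formula: C15H11O3-

C15H11O3-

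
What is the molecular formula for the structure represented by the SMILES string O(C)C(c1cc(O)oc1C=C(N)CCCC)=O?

C12H17NO4

Heavy atoms from the SMILES: 12 C, 1 N, 4 O.
Implicit hydrogens by atom environment:
  3 × C: 2 H each → 6
  3 × C (aromatic): no H
  2 × C: 3 H each → 6
  2 × C: no H
  2 × O: no H
  1 × C (aromatic): 1 H
  1 × C: 1 H
  1 × N: 2 H
  1 × O: 1 H
  1 × O (aromatic): no H
  Total hydrogens = 17.
Molecular formula: C12H17NO4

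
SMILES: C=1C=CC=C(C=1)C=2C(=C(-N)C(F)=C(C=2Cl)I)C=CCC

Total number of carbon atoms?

16

The symbol for carbon appears 16 times in the SMILES. (Cl is a single chlorine, not C + l.)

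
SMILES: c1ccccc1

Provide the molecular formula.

C6H6

Heavy atoms from the SMILES: 6 C.
Implicit hydrogens by atom environment:
  6 × C (aromatic): 1 H each → 6
  Total hydrogens = 6.
Molecular formula: C6H6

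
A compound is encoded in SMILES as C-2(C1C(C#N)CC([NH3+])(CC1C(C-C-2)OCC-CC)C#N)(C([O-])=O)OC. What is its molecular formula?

Heavy atoms from the SMILES: 18 C, 3 N, 4 O.
Implicit hydrogens by atom environment:
  7 × C: 2 H each → 14
  5 × C: no H
  4 × C: 1 H each → 4
  3 × O: no H
  2 × C: 3 H each → 6
  2 × N: no H
  1 × N (charge +1): 3 H
  1 × O (charge -1): no H
  Total hydrogens = 27.
Molecular formula: C18H27N3O4

C18H27N3O4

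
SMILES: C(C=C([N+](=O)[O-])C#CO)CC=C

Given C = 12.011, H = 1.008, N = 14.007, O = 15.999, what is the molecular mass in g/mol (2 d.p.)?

167.16

Molecular formula: C8H9NO3.
M = 8×12.011 + 9×1.008 + 1×14.007 + 3×15.999 = 167.16 g/mol.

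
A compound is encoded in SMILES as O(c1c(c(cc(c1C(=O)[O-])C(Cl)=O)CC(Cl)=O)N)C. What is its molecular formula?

Heavy atoms from the SMILES: 11 C, 2 Cl, 1 N, 5 O.
Implicit hydrogens by atom environment:
  5 × C (aromatic): no H
  4 × O: no H
  3 × C: no H
  2 × Cl: no H
  1 × C: 3 H
  1 × C: 2 H
  1 × C (aromatic): 1 H
  1 × N: 2 H
  1 × O (charge -1): no H
  Total hydrogens = 8.
Net charge -1.
Molecular formula: C11H8Cl2NO5-

C11H8Cl2NO5-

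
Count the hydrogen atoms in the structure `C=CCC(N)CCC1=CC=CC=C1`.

Hydrogens are implicit in SMILES; fill each atom to its normal valence:
  5 × C (aromatic): 1 H each → 5
  4 × C: 2 H each → 8
  2 × C: 1 H each → 2
  1 × C (aromatic): no H
  1 × N: 2 H
  Total hydrogens = 17.

17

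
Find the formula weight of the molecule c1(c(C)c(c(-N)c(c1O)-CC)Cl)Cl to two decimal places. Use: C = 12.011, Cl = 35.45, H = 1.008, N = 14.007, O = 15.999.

220.09

Molecular formula: C9H11Cl2NO.
M = 9×12.011 + 2×35.45 + 11×1.008 + 1×14.007 + 1×15.999 = 220.09 g/mol.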